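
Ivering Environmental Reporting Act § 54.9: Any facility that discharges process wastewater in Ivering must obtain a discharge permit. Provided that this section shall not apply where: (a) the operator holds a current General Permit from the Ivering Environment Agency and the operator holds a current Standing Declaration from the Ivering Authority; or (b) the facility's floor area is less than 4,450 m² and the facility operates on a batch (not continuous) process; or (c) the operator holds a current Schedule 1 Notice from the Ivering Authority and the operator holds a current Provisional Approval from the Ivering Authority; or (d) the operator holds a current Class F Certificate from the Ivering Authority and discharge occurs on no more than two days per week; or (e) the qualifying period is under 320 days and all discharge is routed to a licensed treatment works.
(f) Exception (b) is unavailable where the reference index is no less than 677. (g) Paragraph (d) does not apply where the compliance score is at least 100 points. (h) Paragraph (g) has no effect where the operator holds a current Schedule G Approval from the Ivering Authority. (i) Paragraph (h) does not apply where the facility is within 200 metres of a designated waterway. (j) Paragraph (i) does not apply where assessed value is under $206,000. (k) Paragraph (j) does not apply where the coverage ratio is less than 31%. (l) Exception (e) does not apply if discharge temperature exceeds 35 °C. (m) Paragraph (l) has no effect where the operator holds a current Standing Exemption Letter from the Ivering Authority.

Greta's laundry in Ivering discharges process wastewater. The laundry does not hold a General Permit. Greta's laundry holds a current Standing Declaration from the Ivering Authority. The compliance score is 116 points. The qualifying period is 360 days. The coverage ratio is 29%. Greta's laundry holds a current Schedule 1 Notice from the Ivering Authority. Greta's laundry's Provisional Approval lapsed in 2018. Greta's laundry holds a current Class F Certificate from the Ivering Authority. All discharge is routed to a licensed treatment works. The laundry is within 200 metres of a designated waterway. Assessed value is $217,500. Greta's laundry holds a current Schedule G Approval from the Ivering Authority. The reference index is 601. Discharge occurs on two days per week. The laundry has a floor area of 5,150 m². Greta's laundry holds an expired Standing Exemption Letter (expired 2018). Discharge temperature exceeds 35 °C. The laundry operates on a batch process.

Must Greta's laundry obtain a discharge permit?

Exception (a) requires that the operator holds a current General Permit from the Ivering Environment Agency; but no General Permit is held, so (a) is unavailable.
Exception (b) fails — the facility's floor area is 5,150 m², not less than 4,450 m².
Exception (c) fails — there is no Provisional Approval in force.
Exception (d): a current Class F Certificate is held; discharge occurs on no more than two days per week — every condition holds. But applying paragraphs (g)–(k): (g) operates against (d): the compliance score is 116 points, meeting the 100 points threshold. (h) would limit (g) — a current Schedule G Approval is held — but (i) sets (h) aside: (i) operates against (h): the laundry is within 200 m of a designated waterway. (j) is not engaged (assessed value is $217,500, not under $206,000), so (i) stands. Exception (d) does not apply.
Exception (e) requires that the qualifying period is under 320 days; but the qualifying period is 360 days, not under 320 days, so (e) is unavailable.
No exception applies. The general rule governs.

Yes — Greta's laundry must obtain a discharge permit.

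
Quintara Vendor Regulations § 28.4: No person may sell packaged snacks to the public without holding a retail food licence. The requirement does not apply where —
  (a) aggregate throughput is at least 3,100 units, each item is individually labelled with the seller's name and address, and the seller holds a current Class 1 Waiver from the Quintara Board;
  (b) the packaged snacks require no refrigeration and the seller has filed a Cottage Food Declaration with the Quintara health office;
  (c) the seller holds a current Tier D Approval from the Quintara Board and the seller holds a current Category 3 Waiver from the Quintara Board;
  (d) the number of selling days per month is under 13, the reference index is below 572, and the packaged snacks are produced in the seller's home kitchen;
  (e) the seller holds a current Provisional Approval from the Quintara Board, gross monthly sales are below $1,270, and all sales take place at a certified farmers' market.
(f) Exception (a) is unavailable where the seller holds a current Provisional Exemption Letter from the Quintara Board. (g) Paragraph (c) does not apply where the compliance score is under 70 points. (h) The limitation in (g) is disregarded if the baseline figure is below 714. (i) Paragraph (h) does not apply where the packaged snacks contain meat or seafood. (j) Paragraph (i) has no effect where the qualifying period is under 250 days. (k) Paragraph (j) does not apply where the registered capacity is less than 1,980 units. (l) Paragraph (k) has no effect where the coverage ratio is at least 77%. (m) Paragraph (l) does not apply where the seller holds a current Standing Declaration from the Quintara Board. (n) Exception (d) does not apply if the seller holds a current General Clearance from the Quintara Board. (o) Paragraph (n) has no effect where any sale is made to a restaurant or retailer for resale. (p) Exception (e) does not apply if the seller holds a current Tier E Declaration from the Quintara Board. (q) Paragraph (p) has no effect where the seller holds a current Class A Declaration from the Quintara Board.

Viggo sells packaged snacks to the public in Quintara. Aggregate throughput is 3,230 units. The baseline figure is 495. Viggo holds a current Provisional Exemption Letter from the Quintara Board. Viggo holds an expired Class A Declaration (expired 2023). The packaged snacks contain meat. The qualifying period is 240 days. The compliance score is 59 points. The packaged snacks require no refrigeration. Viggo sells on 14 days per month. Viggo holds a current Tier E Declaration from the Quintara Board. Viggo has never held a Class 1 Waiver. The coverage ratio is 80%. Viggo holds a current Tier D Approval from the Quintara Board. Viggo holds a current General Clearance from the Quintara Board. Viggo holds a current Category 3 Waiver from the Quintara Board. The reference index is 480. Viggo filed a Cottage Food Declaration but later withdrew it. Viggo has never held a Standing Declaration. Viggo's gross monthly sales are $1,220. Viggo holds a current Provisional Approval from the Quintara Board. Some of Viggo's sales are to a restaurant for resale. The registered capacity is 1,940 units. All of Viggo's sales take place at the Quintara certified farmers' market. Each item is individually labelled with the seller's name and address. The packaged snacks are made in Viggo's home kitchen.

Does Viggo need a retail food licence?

No — exception (c) applies; Viggo is not required to hold a retail food licence.

Exception (a) fails — there is no Class 1 Waiver in force.
Exception (b) fails — the Cottage Food Declaration was withdrawn.
Exception (c)'s conditions are all satisfied: a current Tier D Approval is held; a current Category 3 Waiver is held. Under paragraphs (g)–(m): (g) applies (the compliance score is 59 points, under the 70 points limit), but is set aside by (h): (h) is triggered — the baseline figure is 495, below the 714 limit. (i) applies (the packaged snacks contain meat), but is itself disapplied by (j): (j) is triggered — the qualifying period is 240 days, under the 250 days limit. (k) operates (the registered capacity is 1,940 units, less than the 1,980 units limit), but is displaced by (l): (l) is triggered — the coverage ratio is 80%, meeting the 77% threshold. (m) is not triggered (no current Standing Declaration is held), so (l) stands. (c) remains available.
Exception (d) does not apply: the number of selling days per month is 14, not under 13.
Exception (e)'s conditions are all satisfied: a current Provisional Approval is held; gross monthly sales are $1,220, below the $1,270 limit; all sales are at a certified farmers' market. But applying paragraphs (p)–(q): (p) operates against (e): a current Tier E Declaration is held. (q), which would lift (p), is not engaged — no current Class A Declaration is held. (e) is therefore removed.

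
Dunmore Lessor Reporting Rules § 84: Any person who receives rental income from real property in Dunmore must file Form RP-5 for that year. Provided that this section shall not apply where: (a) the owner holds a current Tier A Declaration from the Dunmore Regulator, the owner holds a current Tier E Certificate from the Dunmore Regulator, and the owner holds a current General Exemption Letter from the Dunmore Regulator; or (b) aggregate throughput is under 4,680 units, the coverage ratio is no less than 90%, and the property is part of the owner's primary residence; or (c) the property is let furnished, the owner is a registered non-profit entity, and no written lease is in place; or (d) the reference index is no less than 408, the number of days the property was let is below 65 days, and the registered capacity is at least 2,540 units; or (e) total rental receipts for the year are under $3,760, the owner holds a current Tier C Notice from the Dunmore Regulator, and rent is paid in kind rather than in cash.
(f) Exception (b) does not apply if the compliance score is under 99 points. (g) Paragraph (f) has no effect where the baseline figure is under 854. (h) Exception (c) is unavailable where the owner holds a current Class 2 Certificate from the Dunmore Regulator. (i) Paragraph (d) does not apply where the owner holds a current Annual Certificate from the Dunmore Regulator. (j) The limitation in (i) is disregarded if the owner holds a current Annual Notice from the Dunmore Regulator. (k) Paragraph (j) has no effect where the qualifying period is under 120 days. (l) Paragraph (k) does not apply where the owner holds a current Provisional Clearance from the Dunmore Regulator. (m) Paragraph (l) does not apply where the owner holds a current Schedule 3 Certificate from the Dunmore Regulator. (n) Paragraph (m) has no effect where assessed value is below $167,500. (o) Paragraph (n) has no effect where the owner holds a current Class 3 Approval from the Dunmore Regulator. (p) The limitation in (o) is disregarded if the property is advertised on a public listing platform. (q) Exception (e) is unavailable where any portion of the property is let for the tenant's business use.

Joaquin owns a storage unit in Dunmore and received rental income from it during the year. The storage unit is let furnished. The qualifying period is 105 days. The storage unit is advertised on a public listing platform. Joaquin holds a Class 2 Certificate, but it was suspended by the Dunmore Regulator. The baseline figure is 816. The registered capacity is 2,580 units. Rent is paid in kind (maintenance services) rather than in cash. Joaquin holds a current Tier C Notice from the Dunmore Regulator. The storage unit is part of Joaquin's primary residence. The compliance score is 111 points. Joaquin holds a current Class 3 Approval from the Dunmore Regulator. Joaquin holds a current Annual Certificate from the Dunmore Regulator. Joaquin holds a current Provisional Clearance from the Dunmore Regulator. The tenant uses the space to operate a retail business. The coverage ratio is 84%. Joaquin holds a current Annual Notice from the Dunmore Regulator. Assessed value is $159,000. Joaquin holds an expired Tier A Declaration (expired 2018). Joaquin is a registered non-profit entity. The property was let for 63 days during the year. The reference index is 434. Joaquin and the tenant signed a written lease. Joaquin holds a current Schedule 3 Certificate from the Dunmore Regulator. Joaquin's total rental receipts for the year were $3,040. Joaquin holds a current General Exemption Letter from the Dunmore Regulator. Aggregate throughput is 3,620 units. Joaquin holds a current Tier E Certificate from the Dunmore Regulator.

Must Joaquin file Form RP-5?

Exception (a) does not apply: the Tier A Declaration is not current.
Exception (b) fails — the coverage ratio is 84%, short of 90%.
Exception (c) fails — a written lease is in place.
Exception (d): the reference index is 434, meeting the 408 threshold; the number of days the property was let is 63 days, below the 65 days limit; the registered capacity is 2,580 units, meeting the 2,540 units threshold — every condition holds. As to paragraphs (i)–(p): (i) is triggered (a current Annual Certificate is held), but is itself disapplied by (j): (j) applies — a current Annual Notice is held. (k) would limit (j) — the qualifying period is 105 days, under the 120 days limit — but (l) sets (k) aside: (l) operates against (k): a current Provisional Clearance is held. (m) would limit (l) — a current Schedule 3 Certificate is held — but (n) sets (m) aside: (n) operates against (m): assessed value is $159,000, below the $167,500 limit. (o) would limit (n) — a current Class 3 Approval is held — but (p) sets (o) aside: (p) operates — the property is publicly advertised. So (d) applies.
All of (e)'s requirements are met (total rental receipts for the year are $3,040, under the $3,760 limit; a current Tier C Notice is held; rent is paid in kind). Turning to paragraph (q): (q) is triggered — the space is let for business use. So (e) is unavailable.

No — exception (d) applies; Joaquin is not required to file Form RP-5.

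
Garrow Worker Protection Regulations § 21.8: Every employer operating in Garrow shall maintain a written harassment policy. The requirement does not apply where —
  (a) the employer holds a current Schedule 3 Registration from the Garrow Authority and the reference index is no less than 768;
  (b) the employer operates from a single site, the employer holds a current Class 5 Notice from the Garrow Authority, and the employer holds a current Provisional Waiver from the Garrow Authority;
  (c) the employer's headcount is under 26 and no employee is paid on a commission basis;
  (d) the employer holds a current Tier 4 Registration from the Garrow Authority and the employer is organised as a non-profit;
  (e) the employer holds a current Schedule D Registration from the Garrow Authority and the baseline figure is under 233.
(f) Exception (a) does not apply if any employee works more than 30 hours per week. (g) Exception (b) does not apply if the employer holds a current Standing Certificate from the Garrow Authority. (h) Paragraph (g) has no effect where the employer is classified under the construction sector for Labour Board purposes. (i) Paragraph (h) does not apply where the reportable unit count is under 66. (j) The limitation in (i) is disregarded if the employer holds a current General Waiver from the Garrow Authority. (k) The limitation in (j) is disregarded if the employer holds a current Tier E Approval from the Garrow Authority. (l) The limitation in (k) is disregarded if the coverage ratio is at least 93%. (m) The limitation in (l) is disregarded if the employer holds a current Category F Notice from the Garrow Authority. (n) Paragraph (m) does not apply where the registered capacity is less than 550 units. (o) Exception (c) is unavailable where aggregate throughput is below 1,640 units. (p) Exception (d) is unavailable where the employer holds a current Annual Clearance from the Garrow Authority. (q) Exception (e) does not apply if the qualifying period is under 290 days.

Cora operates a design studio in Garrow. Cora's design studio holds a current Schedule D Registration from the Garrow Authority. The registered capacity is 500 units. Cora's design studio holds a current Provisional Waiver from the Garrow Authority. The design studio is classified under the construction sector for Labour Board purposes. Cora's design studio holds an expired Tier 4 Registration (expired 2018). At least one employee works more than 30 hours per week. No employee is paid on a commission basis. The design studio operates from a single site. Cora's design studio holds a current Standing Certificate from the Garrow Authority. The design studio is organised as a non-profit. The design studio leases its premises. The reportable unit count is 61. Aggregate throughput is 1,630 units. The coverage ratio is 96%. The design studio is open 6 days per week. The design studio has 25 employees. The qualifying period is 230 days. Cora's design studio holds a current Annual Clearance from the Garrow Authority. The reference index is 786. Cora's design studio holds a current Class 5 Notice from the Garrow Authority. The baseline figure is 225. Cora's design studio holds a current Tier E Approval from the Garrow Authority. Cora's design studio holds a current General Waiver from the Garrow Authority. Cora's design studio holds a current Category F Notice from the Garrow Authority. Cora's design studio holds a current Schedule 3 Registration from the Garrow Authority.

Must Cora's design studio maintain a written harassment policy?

No — exception (b) applies; Cora's design studio is not required to maintain a written harassment policy.

Exception (a) is satisfied on its face — a current Schedule 3 Registration is held; the reference index is 786, meeting the 768 threshold. But: (f) is triggered — at least one employee exceeds 30 hours/week. Exception (a) does not apply.
Exception (b) is satisfied on its face — the employer operates from a single site; a current Class 5 Notice is held; a current Provisional Waiver is held. Considering the limiting provisions: (g) would limit (b) — a current Standing Certificate is held — but (h) sets (g) aside: (h) applies — the design studio is classified under the construction sector. (i) operates (the reportable unit count is 61, under the 66 limit), but is set aside by (j): (j) is engaged — a current General Waiver is held. (k) applies (a current Tier E Approval is held), but is set aside by (l): (l) operates against (k): the coverage ratio is 96%, meeting the 93% threshold. (m) would limit (l) — a current Category F Notice is held — but (n) sets (m) aside: (n) is engaged — the registered capacity is 500 units, less than the 550 units limit. Exception (b) stands.
Exception (c)'s conditions are all satisfied: the employer's headcount is 25, under the 26 limit; no employee is paid on commission. But applying paragraph (o): (o) operates against (c): aggregate throughput is 1,630 units, below the 1,640 units limit. So (c) is unavailable.
Exception (d) fails — there is no Tier 4 Registration in force.
Exception (e): a current Schedule D Registration is held; the baseline figure is 225, under the 233 limit — every condition holds. Turning to paragraph (q): (q) operates — the qualifying period is 230 days, under the 290 days limit. (e) is therefore removed.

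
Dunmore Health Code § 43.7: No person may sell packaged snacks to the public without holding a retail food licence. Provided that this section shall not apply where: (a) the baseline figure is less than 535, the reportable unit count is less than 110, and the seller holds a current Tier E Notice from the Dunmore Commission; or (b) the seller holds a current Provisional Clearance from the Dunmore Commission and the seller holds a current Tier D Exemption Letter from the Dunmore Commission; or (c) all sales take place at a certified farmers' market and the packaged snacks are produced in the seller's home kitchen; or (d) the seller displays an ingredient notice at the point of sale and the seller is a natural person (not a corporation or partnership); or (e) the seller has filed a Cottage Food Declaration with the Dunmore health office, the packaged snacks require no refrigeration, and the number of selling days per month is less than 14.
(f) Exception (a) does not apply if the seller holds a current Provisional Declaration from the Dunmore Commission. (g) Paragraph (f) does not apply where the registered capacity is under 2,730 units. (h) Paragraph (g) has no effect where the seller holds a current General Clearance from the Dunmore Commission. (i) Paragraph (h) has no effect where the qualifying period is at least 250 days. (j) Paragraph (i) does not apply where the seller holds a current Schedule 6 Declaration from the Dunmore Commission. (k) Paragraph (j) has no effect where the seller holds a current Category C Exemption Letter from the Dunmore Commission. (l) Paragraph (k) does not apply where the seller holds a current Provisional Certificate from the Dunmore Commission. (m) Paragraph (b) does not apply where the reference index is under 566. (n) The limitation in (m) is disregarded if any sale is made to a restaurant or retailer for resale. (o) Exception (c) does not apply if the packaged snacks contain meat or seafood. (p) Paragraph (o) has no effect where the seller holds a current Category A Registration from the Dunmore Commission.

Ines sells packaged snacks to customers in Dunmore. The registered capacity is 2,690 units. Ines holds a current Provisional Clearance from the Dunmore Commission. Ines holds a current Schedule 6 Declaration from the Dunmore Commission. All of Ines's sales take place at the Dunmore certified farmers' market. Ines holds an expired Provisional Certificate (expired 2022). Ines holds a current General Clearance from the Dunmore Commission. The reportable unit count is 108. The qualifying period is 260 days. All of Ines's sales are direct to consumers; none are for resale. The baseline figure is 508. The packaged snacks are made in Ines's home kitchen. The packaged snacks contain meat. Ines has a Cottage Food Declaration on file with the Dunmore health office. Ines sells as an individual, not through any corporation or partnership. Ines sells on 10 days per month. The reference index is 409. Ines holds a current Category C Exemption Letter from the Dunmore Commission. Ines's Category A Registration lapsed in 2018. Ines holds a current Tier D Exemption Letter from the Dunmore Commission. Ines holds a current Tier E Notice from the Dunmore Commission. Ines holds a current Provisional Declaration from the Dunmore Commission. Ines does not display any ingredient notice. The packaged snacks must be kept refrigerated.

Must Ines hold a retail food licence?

Exception (a) is satisfied on its face — the baseline figure is 508, less than the 535 limit; the reportable unit count is 108, less than the 110 limit; a current Tier E Notice is held. As to paragraphs (f)–(l): (f) is triggered (a current Provisional Declaration is held), but is overridden by (g): (g) operates against (f): the registered capacity is 2,690 units, under the 2,730 units limit. (h) would limit (g) — a current General Clearance is held — but (i) sets (h) aside: (i) applies — the qualifying period is 260 days, meeting the 250 days threshold. (j) is triggered (a current Schedule 6 Declaration is held), but is itself disapplied by (k): (k) is triggered — a current Category C Exemption Letter is held. (l) is inapplicable (the Provisional Certificate is not current), so (k) stands. Exception (a) stands.
Exception (b): a current Provisional Clearance is held; a current Tier D Exemption Letter is held — every condition holds. But: (m) applies — the reference index is 409, under the 566 limit. (n) is not engaged (no sales are for resale), so (m) stands. Exception (b) does not apply.
All of (c)'s requirements are met (all sales are at a certified farmers' market; the packaged snacks are home-kitchen produced). But applying paragraphs (o)–(p): (o) is triggered — the packaged snacks contain meat. (p), which would lift (o), is not triggered — the Category A Registration is not current. Exception (c) does not apply.
Exception (d) does not apply: no ingredient notice is displayed.
Exception (e) requires that the packaged snacks require no refrigeration; but the packaged snacks require refrigeration, so (e) is unavailable.

No — exception (a) applies; Ines is not required to hold a retail food licence.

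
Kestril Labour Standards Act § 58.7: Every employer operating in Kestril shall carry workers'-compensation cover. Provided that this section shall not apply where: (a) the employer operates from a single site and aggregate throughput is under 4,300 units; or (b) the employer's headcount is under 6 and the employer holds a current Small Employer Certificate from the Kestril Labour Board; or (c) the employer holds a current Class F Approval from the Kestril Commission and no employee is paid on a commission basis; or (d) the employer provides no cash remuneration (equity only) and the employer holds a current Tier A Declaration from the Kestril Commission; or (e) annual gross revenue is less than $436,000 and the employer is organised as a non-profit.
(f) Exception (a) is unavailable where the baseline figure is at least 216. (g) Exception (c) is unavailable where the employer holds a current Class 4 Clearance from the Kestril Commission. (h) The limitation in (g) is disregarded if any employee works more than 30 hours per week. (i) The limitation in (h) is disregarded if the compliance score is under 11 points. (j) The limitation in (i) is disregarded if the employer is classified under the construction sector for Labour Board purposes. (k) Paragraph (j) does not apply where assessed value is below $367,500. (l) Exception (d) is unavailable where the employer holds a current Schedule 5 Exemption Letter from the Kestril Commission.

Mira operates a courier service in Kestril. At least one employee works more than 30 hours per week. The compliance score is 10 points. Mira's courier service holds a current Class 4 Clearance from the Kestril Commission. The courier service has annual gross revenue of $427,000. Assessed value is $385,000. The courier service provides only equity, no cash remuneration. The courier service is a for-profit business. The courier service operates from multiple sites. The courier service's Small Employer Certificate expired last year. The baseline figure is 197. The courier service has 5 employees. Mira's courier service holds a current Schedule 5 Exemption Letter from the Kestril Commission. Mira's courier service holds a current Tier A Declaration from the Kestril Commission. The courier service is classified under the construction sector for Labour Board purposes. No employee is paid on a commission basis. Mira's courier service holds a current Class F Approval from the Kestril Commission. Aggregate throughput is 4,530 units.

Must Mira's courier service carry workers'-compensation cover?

Exception (a) requires that the employer operates from a single site; but the employer operates from multiple sites, so (a) is unavailable.
Exception (b) fails — the Small Employer Certificate has expired.
Exception (c): a current Class F Approval is held; no employee is paid on commission — every condition holds. Applying paragraphs (g)–(k): (g) operates (a current Class 4 Clearance is held), but is set aside by (h): (h) is triggered — at least one employee exceeds 30 hours/week. (i) is engaged (the compliance score is 10 points, under the 11 points limit), but is displaced by (j): (j) operates against (i): the courier service is classified under the construction sector. (k), which would lift (j), is inapplicable — assessed value is $385,000, not below $367,500. (c) remains available.
Exception (d) is satisfied on its face — remuneration is equity-only; a current Tier A Declaration is held. Turning to paragraph (l): (l) operates — a current Schedule 5 Exemption Letter is held. Exception (d) does not apply.
Exception (e) requires that the employer is organised as a non-profit; but the employer is for-profit, so (e) is unavailable.

No — exception (c) applies; Mira's courier service is not required to carry workers'-compensation cover.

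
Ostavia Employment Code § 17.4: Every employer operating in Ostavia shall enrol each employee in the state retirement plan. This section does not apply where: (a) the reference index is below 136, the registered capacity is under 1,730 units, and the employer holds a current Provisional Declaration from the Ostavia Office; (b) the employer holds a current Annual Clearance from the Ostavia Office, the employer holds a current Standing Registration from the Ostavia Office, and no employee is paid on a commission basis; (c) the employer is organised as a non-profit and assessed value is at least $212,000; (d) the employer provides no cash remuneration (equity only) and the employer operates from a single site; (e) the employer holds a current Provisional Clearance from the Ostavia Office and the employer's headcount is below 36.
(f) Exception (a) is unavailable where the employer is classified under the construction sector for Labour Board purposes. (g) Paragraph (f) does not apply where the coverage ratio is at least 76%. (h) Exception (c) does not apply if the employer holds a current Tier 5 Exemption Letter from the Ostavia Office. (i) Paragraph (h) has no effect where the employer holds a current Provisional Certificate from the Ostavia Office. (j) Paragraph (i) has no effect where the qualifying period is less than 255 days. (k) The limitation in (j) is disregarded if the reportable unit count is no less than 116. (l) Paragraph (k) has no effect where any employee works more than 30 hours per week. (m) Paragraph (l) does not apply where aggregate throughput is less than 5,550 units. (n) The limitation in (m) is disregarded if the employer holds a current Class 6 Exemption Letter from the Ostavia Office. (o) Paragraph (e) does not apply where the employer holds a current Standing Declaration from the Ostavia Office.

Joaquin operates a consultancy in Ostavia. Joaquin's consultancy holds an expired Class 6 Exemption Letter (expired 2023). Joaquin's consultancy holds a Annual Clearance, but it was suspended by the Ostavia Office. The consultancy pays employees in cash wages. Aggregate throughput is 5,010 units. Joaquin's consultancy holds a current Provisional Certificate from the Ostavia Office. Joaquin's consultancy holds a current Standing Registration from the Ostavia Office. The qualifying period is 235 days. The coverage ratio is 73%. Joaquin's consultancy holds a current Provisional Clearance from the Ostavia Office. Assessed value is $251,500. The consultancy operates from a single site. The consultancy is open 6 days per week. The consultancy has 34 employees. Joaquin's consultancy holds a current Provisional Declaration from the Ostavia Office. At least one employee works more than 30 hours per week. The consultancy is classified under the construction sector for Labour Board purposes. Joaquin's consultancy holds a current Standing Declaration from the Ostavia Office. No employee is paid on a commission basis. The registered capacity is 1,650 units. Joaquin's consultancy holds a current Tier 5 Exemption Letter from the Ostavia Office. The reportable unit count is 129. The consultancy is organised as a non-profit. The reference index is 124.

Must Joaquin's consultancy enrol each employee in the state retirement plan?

No — exception (c) applies; Joaquin's consultancy is not required to enrol each employee in the state retirement plan.

Exception (a)'s conditions are all satisfied: the reference index is 124, below the 136 limit; the registered capacity is 1,650 units, under the 1,730 units limit; a current Provisional Declaration is held. But applying paragraphs (f)–(g): (f) operates against (a): the consultancy is classified under the construction sector. (g) is not triggered (the coverage ratio is 73%, short of 76%), so (f) stands. So (a) is unavailable.
Exception (b) fails — there is no Annual Clearance in force.
All of (c)'s requirements are met (the employer is a non-profit; assessed value is $251,500, meeting the $212,000 threshold). Under paragraphs (h)–(n): (h) would limit (c) — a current Tier 5 Exemption Letter is held — but (i) sets (h) aside: (i) operates — a current Provisional Certificate is held. (j) is engaged (the qualifying period is 235 days, less than the 255 days limit), but is displaced by (k): (k) applies — the reportable unit count is 129, meeting the 116 threshold. (l) would limit (k) — at least one employee exceeds 30 hours/week — but (m) sets (l) aside: (m) operates against (l): aggregate throughput is 5,010 units, less than the 5,550 units limit. (n), which would lift (m), is not engaged — there is no Class 6 Exemption Letter in force. So (c) applies.
Exception (d) fails — employees are paid cash wages.
Exception (e) is satisfied on its face — a current Provisional Clearance is held; the employer's headcount is 34, below the 36 limit. But applying paragraph (o): (o) operates against (e): a current Standing Declaration is held. So (e) is unavailable.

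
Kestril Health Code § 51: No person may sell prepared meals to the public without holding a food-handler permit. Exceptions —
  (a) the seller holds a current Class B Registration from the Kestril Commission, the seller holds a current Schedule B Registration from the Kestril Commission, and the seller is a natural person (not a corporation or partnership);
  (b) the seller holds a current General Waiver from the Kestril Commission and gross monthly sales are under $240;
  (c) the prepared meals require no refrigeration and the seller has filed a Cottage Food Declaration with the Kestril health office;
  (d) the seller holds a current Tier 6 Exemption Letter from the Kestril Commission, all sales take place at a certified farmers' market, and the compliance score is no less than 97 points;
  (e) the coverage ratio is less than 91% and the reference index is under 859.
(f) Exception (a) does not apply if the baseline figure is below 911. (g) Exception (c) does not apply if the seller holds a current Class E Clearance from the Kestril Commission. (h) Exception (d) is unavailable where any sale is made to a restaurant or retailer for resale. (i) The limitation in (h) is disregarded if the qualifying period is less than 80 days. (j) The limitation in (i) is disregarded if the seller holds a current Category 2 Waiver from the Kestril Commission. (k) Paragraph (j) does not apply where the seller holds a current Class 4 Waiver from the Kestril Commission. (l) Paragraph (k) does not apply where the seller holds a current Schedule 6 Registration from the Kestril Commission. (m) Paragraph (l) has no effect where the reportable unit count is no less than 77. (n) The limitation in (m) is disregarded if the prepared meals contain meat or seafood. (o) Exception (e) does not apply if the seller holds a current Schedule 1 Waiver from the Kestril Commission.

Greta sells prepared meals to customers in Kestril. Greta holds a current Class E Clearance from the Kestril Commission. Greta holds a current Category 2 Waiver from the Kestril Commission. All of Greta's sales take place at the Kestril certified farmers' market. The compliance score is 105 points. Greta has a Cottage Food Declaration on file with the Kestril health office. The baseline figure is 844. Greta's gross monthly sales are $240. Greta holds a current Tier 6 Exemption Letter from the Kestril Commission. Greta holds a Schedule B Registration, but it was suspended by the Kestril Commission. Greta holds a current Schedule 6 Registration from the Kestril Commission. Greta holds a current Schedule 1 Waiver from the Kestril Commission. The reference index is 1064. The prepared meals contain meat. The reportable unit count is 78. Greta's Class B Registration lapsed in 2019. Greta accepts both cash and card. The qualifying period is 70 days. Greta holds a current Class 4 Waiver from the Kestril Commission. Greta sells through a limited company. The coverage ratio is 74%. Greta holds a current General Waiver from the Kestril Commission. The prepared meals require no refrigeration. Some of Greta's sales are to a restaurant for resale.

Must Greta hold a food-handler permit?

Yes — Greta must hold a food-handler permit.

Exception (a) requires that the seller holds a current Class B Registration from the Kestril Commission; but no current Class B Registration is held, so (a) is unavailable.
Exception (b) does not apply: gross monthly sales are $240, not under $240.
Exception (c): the prepared meals are shelf-stable; a Cottage Food Declaration is on file — every condition holds. Turning to paragraph (g): (g) operates against (c): a current Class E Clearance is held. So (c) is unavailable.
Exception (d): a current Tier 6 Exemption Letter is held; all sales are at a certified farmers' market; the compliance score is 105 points, meeting the 97 points threshold — every condition holds. However, paragraphs (h)–(n) must be considered: (h) operates — some sales are to a restaurant for resale. (i) is triggered (the qualifying period is 70 days, less than the 80 days limit), but is set aside by (j): (j) operates against (i): a current Category 2 Waiver is held. (k) applies (a current Class 4 Waiver is held), but is displaced by (l): (l) is engaged — a current Schedule 6 Registration is held. (m) would limit (l) — the reportable unit count is 78, meeting the 77 threshold — but (n) sets (m) aside: (n) operates against (m): the prepared meals contain meat. So (d) is unavailable.
Exception (e) does not apply: the reference index is 1,064, not under 859.
No exception displaces § 51.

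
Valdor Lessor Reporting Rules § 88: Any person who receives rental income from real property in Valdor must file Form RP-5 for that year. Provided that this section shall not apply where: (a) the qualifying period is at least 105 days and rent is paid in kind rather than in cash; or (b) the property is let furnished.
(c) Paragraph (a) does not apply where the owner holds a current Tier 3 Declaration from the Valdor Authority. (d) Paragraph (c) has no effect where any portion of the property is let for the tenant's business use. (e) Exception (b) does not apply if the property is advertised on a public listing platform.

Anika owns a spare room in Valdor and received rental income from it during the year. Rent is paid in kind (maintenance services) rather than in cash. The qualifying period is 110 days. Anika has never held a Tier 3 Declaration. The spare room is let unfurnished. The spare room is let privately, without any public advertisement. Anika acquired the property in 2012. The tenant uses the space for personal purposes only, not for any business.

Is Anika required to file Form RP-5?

Exception (a) is satisfied on its face — the qualifying period is 110 days, meeting the 105 days threshold; rent is paid in kind. Applying paragraphs (c)–(d): (c) is not engaged — no current Tier 3 Declaration is held. Exception (a) stands.
Exception (b) fails — the property is let unfurnished.

No — exception (a) applies; Anika is not required to file Form RP-5.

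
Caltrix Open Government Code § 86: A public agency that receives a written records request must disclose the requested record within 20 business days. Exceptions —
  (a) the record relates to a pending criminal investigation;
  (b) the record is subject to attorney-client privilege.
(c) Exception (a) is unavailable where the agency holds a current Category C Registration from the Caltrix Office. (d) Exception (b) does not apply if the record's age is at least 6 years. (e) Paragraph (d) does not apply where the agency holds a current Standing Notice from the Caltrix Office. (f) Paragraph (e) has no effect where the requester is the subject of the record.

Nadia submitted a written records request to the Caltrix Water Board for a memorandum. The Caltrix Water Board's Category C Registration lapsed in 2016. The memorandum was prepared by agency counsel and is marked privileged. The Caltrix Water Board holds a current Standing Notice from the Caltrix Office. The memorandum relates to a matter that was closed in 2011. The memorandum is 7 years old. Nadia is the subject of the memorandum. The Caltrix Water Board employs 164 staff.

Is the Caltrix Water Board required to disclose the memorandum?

Yes — the Caltrix Water Board must disclose the memorandum.

Exception (a) fails — the memorandum relates to a closed matter.
Exception (b) is satisfied on its face — the memorandum is privileged. However, paragraphs (d)–(f) must be considered: (d) is triggered — the record's age is 7 years, meeting the 6 years threshold. (e) would limit (d) — a current Standing Notice is held — but (f) sets (e) aside: (f) operates against (e): Nadia is the subject of the memorandum. Exception (b) does not apply.
No exception is made out. the Caltrix Water Board falls within the general rule.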